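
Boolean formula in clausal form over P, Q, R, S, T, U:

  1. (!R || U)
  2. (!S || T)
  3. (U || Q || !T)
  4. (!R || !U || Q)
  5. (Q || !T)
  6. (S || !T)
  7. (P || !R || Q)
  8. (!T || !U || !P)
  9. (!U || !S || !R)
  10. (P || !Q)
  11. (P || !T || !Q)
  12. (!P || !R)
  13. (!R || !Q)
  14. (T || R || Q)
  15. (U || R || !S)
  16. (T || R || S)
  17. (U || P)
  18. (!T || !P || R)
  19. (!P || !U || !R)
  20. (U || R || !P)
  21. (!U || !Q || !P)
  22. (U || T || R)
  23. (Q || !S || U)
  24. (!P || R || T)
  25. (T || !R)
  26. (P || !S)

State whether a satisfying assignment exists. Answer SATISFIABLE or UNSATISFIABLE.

UNSATISFIABLE

R = True:
  propagation gives U=True, Q=True; an empty clause results — contradiction.
R = False:
  T = True:
    propagation gives Q=True, S=True, P=True; an empty clause results — contradiction.
  T = False:
    propagation gives S=False; an empty clause results — contradiction.
Every branch closes, so no satisfying assignment exists.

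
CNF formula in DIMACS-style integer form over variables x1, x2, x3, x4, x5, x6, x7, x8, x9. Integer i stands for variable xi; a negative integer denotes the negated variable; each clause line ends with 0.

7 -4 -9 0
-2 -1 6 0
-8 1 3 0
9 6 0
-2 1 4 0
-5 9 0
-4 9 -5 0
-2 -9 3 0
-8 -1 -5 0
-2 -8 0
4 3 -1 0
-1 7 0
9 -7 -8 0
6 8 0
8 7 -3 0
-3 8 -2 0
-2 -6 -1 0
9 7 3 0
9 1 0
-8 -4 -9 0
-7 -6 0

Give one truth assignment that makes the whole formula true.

x1=F, x2=F, x3=F, x4=F, x5=F, x6=T, x7=F, x8=F, x9=T

Pure literal: x2 appears only negated; assign x2 = False.
x5 occurs only negated in the remaining clauses — set x5 = False.
Branch on x1: take x1 = False.
  then x9 is forced to True.
For the remaining variables, x3 = False, x4 = False, x6 = True, x7 = False, x8 = False works.
Every clause has at least one true literal under this assignment.
Check each clause:
  1. (x7 \/ ~x9 \/ ~x4) — ~x4 is true.
  2. (~x2 \/ ~x1 \/ x6) — ~x1 is true.
  3. (~x8 \/ x1 \/ x3) — ~x8 is true.
  4. (x6 \/ x9) — x9 is true.
  5. (x1 \/ ~x2 \/ x4) — ~x2 is true.
  6. (~x5 \/ x9) — x9 is true.
  7. (~x4 \/ x9 \/ ~x5) — x9 is true.
  8. (x3 \/ ~x2 \/ ~x9) — ~x2 is true.
  9. (~x1 \/ ~x8 \/ ~x5) — ~x8 is true.
  10. (~x8 \/ ~x2) — ~x8 is true.
  11. (x3 \/ x4 \/ ~x1) — ~x1 is true.
  12. (~x1 \/ x7) — ~x1 is true.
  13. (~x7 \/ x9 \/ ~x8) — ~x8 is true.
  14. (x6 \/ x8) — x6 is true.
  15. (x7 \/ x8 \/ ~x3) — ~x3 is true.
  16. (~x3 \/ ~x2 \/ x8) — ~x3 is true.
  17. (~x6 \/ ~x2 \/ ~x1) — ~x1 is true.
  18. (x3 \/ x9 \/ x7) — x9 is true.
  19. (x1 \/ x9) — x9 is true.
  20. (~x4 \/ ~x9 \/ ~x8) — ~x8 is true.
  21. (~x6 \/ ~x7) — ~x7 is true.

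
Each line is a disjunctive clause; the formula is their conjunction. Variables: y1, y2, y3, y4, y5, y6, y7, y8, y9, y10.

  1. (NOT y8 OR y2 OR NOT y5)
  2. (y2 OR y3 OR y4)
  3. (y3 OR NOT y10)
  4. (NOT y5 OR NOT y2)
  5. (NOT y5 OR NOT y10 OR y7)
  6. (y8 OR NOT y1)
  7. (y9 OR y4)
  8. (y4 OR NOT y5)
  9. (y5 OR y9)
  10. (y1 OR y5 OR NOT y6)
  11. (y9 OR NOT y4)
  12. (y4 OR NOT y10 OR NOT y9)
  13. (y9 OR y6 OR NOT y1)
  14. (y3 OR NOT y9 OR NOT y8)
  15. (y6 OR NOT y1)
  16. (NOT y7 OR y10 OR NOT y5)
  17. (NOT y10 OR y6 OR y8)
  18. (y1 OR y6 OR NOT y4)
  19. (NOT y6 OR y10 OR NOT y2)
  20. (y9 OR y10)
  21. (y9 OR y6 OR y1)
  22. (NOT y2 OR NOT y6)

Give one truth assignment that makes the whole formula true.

y1=T, y2=F, y3=T, y4=T, y5=F, y6=T, y7=T, y8=T, y9=T, y10=F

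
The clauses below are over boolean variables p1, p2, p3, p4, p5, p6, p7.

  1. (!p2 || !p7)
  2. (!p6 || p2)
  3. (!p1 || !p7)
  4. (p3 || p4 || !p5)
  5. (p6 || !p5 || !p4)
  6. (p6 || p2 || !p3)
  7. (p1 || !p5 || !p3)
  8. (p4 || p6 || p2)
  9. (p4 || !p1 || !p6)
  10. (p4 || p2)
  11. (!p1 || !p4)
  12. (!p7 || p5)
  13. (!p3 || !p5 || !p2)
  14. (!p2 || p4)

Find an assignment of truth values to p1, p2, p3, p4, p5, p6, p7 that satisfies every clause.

p1 = F, p2 = F, p3 = F, p4 = T, p5 = F, p6 = F, p7 = F

Check each clause:
  1. (!p2 || !p7) — !p7 is true.
  2. (!p6 || p2) — !p6 is true.
  3. (!p1 || !p7) — !p7 is true.
  4. (p3 || !p5 || p4) — p4 is true.
  5. (!p4 || !p5 || p6) — !p5 is true.
  6. (p2 || !p3 || p6) — !p3 is true.
  7. (p1 || !p3 || !p5) — !p5 is true.
  8. (p4 || p6 || p2) — p4 is true.
  9. (!p1 || !p6 || p4) — !p6 is true.
  10. (p2 || p4) — p4 is true.
  11. (!p4 || !p1) — !p1 is true.
  12. (!p7 || p5) — !p7 is true.
  13. (!p3 || !p5 || !p2) — !p5 is true.
  14. (!p2 || p4) — p4 is true.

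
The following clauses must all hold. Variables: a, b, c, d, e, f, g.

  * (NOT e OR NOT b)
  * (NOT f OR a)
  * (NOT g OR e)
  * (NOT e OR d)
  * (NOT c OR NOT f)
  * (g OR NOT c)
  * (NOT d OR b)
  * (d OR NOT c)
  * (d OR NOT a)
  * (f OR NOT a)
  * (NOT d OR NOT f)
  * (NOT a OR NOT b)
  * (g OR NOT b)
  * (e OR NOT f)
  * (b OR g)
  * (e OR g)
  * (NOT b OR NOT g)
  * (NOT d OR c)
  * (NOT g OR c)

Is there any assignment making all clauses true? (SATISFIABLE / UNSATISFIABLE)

UNSATISFIABLE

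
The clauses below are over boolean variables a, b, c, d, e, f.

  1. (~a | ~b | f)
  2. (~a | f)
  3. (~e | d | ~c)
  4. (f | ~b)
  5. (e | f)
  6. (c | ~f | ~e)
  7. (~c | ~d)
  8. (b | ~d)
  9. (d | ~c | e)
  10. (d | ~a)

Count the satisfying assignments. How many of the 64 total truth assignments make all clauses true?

5

Satisfying assignments:
  a=F b=F c=F d=F e=F f=T
  a=F b=F c=F d=F e=T f=F
  a=F b=T c=F d=F e=F f=T
  a=F b=T c=F d=T e=F f=T
  a=T b=T c=F d=T e=F f=T
Count: 5.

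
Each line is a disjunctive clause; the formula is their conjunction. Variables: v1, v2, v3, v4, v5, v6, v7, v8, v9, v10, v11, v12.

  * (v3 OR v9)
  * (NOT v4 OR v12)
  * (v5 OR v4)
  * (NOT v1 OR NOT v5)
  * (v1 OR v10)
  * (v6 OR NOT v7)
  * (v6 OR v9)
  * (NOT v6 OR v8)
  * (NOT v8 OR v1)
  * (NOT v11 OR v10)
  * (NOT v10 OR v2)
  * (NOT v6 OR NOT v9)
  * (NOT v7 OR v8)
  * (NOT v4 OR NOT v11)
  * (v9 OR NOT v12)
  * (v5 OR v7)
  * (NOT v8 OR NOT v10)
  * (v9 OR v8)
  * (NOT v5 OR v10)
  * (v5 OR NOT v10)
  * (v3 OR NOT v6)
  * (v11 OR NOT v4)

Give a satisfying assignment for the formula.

v1=F, v2=T, v3=T, v4=F, v5=T, v6=F, v7=F, v8=F, v9=T, v10=T, v11=T, v12=F

Pure literal: v2 appears only positively; assign v2 = True.
Pure literal: v3 appears only positively; assign v3 = True.
Try v1 = False.
  then v10 is forced to True.
  then v8 is forced to False.
  then v6 is forced to False.
  then v7 is forced to False.
  then v9 is forced to True.
  then v5 is forced to True.
The remaining clauses are satisfied by v4 = False, v11 = True, v12 = False.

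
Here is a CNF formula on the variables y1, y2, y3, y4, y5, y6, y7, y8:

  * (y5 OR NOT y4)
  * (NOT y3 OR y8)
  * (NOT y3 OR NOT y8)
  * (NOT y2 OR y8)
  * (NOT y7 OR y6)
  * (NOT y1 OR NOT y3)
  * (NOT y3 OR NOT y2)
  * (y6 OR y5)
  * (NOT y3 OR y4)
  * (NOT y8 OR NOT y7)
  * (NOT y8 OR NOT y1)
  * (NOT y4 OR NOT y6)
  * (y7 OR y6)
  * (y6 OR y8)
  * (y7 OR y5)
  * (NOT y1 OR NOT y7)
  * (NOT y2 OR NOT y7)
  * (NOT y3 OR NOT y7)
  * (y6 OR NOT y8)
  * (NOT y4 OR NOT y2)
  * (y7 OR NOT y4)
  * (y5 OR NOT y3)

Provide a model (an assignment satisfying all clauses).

y1 occurs only negated in the remaining clauses — set y1 = False.
y2 occurs only negated in the remaining clauses — set y2 = False.
Set y3 = False and propagate.
Set y4 = False and propagate.
Set y5 = True and propagate.
For the remaining variables, y6 = True, y7 = True, y8 = False works.

y1=F, y2=F, y3=F, y4=F, y5=T, y6=T, y7=T, y8=F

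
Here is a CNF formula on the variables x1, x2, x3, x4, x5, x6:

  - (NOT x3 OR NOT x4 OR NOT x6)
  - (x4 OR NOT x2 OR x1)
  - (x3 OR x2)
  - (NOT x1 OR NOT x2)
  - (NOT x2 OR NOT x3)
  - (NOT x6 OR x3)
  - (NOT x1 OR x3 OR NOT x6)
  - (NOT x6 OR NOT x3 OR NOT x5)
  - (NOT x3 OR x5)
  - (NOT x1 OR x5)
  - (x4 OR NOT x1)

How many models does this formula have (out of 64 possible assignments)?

Satisfying assignments:
  x1=0 x2=0 x3=1 x4=0 x5=1 x6=0
  x1=0 x2=0 x3=1 x4=1 x5=1 x6=0
  x1=0 x2=1 x3=0 x4=1 x5=0 x6=0
  x1=0 x2=1 x3=0 x4=1 x5=1 x6=0
  x1=1 x2=0 x3=1 x4=1 x5=1 x6=0
That's 5 in total.

5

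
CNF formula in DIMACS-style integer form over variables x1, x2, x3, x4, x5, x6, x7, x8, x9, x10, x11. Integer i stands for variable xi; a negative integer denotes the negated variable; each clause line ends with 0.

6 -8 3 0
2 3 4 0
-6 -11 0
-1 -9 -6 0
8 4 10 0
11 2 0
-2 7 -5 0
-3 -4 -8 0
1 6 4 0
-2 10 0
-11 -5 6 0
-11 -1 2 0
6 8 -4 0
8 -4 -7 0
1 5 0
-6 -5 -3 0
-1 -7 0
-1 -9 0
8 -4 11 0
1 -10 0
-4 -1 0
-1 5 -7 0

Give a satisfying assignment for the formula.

x1=T  x2=T  x3=T  x4=F  x5=F  x6=T  x7=F  x8=T  x9=F  x10=T  x11=F

x9 occurs only negated in the remaining clauses — set x9 = False.
Branch on x1: take x1 = True.
  then x7 is forced to False.
  then x4 is forced to False.
Try x2 = True.
  then x5 is forced to False.
  then x10 is forced to True.
For the remaining variables, x3 = True, x6 = True, x8 = True, x11 = False works.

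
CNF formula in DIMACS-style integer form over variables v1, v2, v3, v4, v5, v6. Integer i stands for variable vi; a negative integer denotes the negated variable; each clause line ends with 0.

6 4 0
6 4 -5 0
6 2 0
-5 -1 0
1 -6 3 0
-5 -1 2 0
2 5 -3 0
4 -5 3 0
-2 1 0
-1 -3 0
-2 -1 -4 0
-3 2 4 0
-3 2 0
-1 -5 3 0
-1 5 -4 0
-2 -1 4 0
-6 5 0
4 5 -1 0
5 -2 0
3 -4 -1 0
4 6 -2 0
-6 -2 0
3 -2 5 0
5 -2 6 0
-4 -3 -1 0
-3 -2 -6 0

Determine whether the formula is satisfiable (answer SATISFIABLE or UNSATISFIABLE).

v2 = True:
  propagation gives v1=True, v5=False; an empty clause results — contradiction.
v2 = False:
  propagation gives v6=True, v3=False, v1=True, v5=False; an empty clause results — contradiction.
Every branch closes, so no satisfying assignment exists.

UNSATISFIABLE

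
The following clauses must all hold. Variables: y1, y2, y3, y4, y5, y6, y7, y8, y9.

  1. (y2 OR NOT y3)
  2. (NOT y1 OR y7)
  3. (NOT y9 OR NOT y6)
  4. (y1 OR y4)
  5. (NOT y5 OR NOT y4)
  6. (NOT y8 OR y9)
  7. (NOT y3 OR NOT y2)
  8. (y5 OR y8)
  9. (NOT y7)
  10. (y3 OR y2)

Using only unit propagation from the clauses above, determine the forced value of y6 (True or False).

False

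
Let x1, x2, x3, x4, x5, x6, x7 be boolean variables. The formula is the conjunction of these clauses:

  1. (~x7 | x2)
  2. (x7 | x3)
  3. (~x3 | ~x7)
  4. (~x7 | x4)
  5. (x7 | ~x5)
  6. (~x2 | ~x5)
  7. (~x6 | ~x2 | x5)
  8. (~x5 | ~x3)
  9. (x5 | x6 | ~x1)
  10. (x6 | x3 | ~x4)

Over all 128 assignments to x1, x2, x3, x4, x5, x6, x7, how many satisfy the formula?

8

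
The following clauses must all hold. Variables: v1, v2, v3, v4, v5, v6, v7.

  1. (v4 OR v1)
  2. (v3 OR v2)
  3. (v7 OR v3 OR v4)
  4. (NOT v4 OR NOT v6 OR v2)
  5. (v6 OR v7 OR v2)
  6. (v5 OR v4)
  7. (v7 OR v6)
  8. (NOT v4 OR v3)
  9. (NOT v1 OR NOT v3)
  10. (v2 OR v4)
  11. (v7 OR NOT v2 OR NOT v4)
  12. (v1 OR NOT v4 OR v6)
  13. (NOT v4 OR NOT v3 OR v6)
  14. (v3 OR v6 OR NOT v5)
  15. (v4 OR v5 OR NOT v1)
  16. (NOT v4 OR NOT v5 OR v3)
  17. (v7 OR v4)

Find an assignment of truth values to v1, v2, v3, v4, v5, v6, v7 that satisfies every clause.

v1 = F  v2 = T  v3 = T  v4 = T  v5 = F  v6 = T  v7 = T

v7 occurs only positively in the remaining clauses — set v7 = True.
Branch on v1: take v1 = False.
  then v4 is forced to True.
  then v3 is forced to True.
  then v6 is forced to True.
  then v2 is forced to True.
v5 is now unconstrained; take v5 = False.
Every clause has at least one true literal under this assignment.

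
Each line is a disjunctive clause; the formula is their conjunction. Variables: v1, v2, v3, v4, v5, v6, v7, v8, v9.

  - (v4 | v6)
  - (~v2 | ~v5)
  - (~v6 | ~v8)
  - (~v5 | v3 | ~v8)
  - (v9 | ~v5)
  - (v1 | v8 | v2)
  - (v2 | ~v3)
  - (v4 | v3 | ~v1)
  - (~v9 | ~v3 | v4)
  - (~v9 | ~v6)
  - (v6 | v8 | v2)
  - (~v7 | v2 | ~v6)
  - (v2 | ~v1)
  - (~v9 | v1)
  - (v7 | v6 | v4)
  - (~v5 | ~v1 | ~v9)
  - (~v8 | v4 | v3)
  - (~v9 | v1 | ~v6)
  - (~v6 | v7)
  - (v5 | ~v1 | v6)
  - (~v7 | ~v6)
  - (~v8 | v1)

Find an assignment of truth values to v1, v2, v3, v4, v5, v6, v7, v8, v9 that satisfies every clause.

v1 = F, v2 = T, v3 = F, v4 = T, v5 = F, v6 = F, v7 = F, v8 = F, v9 = F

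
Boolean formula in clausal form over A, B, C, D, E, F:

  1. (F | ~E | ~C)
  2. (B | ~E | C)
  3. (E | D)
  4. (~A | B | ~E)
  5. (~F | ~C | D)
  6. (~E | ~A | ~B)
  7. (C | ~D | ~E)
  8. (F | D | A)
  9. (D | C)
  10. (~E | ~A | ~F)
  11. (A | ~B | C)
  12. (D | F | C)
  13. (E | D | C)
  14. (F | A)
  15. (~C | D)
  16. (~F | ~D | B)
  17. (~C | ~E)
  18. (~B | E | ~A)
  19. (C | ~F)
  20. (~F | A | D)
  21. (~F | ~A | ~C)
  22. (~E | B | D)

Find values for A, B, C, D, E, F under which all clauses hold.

A = 1  B = 0  C = 0  D = 1  E = 0  F = 0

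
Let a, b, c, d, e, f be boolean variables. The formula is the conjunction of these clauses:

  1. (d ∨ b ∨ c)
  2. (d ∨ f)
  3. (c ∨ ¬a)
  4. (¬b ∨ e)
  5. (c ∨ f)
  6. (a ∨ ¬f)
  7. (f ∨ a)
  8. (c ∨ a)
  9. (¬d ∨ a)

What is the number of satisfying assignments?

9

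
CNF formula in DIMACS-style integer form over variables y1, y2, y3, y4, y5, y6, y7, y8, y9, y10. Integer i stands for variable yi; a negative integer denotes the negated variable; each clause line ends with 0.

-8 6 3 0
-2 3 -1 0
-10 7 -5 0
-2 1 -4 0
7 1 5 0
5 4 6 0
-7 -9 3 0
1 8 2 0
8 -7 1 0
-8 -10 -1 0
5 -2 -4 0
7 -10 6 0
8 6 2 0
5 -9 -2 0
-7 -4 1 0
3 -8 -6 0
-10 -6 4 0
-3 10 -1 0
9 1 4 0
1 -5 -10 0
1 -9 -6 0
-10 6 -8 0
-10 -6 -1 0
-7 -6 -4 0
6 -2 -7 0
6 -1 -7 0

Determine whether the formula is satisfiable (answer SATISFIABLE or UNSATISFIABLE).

SATISFIABLE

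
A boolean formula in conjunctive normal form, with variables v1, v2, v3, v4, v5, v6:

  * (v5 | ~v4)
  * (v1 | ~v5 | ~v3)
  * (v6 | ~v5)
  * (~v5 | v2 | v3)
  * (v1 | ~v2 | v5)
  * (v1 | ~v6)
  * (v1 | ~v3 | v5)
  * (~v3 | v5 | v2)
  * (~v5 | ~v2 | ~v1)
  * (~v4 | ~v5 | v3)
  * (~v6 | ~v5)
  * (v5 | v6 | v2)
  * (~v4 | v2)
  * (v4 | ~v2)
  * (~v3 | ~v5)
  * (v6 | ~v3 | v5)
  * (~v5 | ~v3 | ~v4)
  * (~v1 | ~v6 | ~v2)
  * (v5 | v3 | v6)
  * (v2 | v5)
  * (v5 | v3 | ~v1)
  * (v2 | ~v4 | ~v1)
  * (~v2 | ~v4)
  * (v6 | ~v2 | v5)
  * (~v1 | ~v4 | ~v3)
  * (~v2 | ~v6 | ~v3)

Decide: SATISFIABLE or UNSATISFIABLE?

v5 = True:
  propagation gives v6=True; an empty clause results — contradiction.
v5 = False:
  propagation gives v4=False, v2=False; an empty clause results — contradiction.
Every branch closes, so no satisfying assignment exists.

UNSATISFIABLE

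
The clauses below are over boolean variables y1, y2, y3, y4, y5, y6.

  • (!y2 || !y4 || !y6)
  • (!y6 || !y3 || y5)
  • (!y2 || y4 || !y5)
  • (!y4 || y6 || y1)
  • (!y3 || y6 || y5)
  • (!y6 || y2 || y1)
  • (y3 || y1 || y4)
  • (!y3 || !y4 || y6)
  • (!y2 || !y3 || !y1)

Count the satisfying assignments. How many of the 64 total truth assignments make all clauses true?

Split on y6, then y3.
  y6=T, y3=T: remaining (y1,y2,y4,y5) ∈ {(T,F,F,T); (T,F,T,T)} — 2.
  y6=T, y3=F: 5 of the 16 assignments to (y1,y2,y4,y5) work.
  y6=F, y3=T: remaining (y1,y2,y4,y5) ∈ {(F,F,F,T); (T,F,F,T)} — 2.
  y6=F, y3=F: 7 of the 16 assignments to (y1,y2,y4,y5) work.
Total: 2 + 5 + 2 + 7 = 16.

16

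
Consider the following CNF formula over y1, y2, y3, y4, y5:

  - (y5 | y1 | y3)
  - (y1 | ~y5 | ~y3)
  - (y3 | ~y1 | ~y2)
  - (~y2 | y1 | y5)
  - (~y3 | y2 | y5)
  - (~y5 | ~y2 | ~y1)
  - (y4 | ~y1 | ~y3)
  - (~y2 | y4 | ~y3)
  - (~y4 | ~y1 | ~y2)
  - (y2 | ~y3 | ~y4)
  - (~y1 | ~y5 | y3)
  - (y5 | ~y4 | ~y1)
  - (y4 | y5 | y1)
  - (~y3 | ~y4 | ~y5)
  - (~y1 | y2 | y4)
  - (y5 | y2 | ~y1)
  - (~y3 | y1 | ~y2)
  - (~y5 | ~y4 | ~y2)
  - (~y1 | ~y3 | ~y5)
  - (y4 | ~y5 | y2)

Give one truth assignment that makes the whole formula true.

y1 = F  y2 = F  y3 = F  y4 = T  y5 = T

Branch on y1: take y1 = False.
Set y2 = False and propagate.
Set y3 = False and propagate.
  then y5 is forced to True.
  then y4 is forced to True.
Every clause has at least one true literal under this assignment.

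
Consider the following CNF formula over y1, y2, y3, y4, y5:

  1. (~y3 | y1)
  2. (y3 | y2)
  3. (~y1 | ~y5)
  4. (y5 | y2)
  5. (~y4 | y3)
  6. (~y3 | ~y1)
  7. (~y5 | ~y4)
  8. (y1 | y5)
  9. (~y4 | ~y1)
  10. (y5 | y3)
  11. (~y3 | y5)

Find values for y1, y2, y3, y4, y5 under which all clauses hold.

y1=F, y2=T, y3=F, y4=F, y5=T

Check each clause:
  1. (y1 | ~y3) — ~y3 is true.
  2. (y2 | y3) — y2 is true.
  3. (~y5 | ~y1) — ~y1 is true.
  4. (y5 | y2) — y2 is true.
  5. (y3 | ~y4) — ~y4 is true.
  6. (~y3 | ~y1) — ~y3 is true.
  7. (~y5 | ~y4) — ~y4 is true.
  8. (y1 | y5) — y5 is true.
  9. (~y4 | ~y1) — ~y4 is true.
  10. (y5 | y3) — y5 is true.
  11. (y5 | ~y3) — y5 is true.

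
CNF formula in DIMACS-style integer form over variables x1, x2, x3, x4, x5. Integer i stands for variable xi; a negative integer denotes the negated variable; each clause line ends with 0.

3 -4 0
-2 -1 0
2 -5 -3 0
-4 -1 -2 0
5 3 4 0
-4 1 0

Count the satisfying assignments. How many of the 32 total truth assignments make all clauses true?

Case analysis on x4 and x1:
  x4=1, x1=1: remaining (x2,x3,x5) ∈ {(0,1,0)} — 1.
  x4=1, x1=0: a clause becomes empty — 0.
  x4=0, x1=1: remaining (x2,x3,x5) ∈ {(0,0,1); (0,1,0)} — 2.
  x4=0, x1=0: 5 of the 8 assignments to (x2,x3,x5) work.
Total: 1 + 0 + 2 + 5 = 8.

8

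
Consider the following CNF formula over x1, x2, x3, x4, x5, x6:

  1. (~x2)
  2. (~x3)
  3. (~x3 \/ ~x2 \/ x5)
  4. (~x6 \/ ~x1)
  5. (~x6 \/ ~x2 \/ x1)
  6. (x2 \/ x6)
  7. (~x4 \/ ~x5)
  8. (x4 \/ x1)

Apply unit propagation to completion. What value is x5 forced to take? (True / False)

(~x2) is a unit clause: x2 = False.
(~x3) stands alone — x3 = False.
(x2 \/ x6): since x2 = False, the clause reduces to (x6). x6 = True.
(~x6 \/ ~x1) with x6 = True leaves only ~x1, so x1 = False.
(x4 \/ x1): since x1 = False, the clause reduces to (x4). x4 = True.
In (~x4 \/ ~x5), ~x4 is now false; ~x5 must hold, so x5 = False.

False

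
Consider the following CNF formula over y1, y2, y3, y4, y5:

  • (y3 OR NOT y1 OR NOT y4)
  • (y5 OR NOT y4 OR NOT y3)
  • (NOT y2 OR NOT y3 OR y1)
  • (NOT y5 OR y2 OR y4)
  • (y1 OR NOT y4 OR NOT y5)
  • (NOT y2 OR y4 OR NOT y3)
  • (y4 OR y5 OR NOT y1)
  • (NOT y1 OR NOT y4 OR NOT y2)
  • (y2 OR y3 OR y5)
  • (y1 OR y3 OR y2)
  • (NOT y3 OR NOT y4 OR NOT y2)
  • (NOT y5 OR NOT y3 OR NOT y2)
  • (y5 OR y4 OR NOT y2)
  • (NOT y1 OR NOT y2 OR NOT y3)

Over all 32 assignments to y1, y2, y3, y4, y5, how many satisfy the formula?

5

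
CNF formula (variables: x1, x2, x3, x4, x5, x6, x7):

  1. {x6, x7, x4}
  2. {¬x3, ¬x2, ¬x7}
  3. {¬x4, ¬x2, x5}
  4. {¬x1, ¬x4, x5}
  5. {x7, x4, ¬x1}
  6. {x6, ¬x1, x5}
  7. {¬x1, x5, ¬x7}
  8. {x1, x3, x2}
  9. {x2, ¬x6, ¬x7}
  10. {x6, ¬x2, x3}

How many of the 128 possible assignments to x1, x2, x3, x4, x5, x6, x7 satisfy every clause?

Case analysis on x1 and x2:
  x1=T, x2=T: 5 of the 32 assignments to (x3,x4,x5,x6,x7) work.
  x1=T, x2=F: x3 free; 4 ways for (x4,x5,x6,x7) × 2^1 = 8.
  x1=F, x2=T: 10 of the 32 assignments to (x3,x4,x5,x6,x7) work.
  x1=F, x2=F: x5 free; 5 ways for (x3,x4,x6,x7) × 2^1 = 10.
Total: 5 + 8 + 10 + 10 = 33.

33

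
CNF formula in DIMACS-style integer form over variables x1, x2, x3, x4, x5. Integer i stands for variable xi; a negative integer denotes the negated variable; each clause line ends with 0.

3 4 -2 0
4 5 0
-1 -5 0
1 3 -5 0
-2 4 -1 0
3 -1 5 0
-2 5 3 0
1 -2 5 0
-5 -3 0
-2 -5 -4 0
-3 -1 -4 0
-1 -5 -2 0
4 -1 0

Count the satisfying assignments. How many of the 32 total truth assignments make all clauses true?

2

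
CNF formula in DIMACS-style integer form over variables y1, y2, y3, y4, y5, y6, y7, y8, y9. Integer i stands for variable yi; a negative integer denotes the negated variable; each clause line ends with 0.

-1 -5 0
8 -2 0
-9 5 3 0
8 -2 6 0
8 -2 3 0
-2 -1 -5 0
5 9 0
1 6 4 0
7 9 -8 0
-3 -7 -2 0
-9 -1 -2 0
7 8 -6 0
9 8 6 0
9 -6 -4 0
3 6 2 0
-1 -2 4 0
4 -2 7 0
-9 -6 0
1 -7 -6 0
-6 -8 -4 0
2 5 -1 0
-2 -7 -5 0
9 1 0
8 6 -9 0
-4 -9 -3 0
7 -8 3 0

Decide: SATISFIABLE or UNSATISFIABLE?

UNSATISFIABLE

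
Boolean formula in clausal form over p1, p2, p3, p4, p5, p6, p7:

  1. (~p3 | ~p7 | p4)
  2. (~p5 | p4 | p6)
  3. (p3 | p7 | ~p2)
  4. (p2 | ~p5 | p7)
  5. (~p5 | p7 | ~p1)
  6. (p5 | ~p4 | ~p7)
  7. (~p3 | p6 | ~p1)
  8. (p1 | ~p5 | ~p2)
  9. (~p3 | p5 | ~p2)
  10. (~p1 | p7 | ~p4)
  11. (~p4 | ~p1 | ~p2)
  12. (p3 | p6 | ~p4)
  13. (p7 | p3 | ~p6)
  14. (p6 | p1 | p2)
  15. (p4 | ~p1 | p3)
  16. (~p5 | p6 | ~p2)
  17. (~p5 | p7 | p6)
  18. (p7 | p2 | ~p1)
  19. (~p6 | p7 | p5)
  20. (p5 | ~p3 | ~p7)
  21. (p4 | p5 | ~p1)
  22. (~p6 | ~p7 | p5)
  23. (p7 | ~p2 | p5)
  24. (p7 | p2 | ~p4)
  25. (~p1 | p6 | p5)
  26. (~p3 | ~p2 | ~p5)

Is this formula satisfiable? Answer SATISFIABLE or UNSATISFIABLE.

SATISFIABLE

Set p1 = True and propagate.
Try p2 = False.
  then p7 is forced to True.
For the remaining variables, p3 = True, p4 = True, p5 = True, p6 = True works.
So p1=T, p2=F, p3=T, p4=T, p5=T, p6=T, p7=T is a satisfying assignment.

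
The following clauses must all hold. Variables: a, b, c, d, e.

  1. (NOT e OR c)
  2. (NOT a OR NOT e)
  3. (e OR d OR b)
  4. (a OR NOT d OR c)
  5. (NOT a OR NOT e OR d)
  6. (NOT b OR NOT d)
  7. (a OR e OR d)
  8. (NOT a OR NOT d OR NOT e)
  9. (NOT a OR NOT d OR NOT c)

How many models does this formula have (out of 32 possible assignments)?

7

Satisfying assignments:
  a=F b=F c=T d=F e=T
  a=F b=F c=T d=T e=F
  a=F b=F c=T d=T e=T
  a=F b=T c=T d=F e=T
  a=T b=F c=F d=T e=F
  a=T b=T c=F d=F e=F
  a=T b=T c=T d=F e=F
That's 7 in total.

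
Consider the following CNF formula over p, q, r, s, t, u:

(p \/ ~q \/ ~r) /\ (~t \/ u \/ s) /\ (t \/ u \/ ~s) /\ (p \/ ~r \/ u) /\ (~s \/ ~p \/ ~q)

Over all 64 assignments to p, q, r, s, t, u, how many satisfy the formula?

Split on p, then s.
  p=1, s=1: r free; 3 ways for (q,t,u) × 2^1 = 6.
  p=1, s=0: q, r free; 3 ways for (t,u) × 2^2 = 12.
  p=0, s=1: 8 of the 16 assignments to (q,r,t,u) work.
  p=0, s=0: 8 of the 16 assignments to (q,r,t,u) work.
Total: 6 + 12 + 8 + 8 = 34.

34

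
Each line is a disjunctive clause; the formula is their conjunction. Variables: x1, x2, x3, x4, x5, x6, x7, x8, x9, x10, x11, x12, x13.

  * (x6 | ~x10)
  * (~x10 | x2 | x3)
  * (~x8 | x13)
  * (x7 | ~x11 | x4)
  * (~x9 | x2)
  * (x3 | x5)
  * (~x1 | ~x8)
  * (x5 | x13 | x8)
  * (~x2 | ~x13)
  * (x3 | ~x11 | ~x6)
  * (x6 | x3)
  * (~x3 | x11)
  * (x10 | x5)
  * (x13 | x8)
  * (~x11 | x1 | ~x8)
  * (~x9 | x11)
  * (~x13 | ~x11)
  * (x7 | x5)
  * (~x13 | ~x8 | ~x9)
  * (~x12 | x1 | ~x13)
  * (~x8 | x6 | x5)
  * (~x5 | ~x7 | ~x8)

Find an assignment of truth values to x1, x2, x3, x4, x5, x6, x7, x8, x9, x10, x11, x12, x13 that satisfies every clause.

Pure literal: x4 appears only positively; assign x4 = True.
x9 occurs only negated in the remaining clauses — set x9 = False.
Set x1 = False and propagate.
For the remaining variables, x2 = False, x3 = False, x5 = True, x6 = True, x7 = True, x8 = False, x10 = False, x11 = False, x12 = False, x13 = True works.

x1 = False, x2 = False, x3 = False, x4 = True, x5 = True, x6 = True, x7 = True, x8 = False, x9 = False, x10 = False, x11 = False, x12 = False, x13 = True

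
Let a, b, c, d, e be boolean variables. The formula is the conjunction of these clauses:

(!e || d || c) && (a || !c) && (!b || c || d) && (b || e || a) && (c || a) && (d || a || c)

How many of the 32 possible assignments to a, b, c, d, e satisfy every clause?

Case analysis on c and a:
  c=1, a=1: b, d, e free → 2^3 = 8.
  c=1, a=0: a clause becomes empty — 0.
  c=0, a=1: 5 of the 8 assignments to (b,d,e) work.
  c=0, a=0: a clause becomes empty — 0.
Total: 8 + 0 + 5 + 0 = 13.

13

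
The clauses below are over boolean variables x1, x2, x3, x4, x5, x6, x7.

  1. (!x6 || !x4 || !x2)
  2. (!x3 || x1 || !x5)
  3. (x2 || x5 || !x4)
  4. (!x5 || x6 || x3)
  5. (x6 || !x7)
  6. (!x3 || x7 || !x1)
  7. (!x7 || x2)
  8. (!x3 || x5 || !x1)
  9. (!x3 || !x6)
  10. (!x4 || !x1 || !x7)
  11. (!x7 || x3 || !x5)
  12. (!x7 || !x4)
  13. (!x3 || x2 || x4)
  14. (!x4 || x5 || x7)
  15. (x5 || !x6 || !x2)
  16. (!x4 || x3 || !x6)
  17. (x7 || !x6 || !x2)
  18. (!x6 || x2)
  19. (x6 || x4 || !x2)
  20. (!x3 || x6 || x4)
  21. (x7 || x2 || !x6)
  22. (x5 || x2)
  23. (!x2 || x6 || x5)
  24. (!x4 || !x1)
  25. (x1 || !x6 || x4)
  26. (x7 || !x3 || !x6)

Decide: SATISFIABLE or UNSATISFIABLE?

x6 = True:
  propagation gives x3=False, x4=False, x2=True, x5=True; an empty clause results — contradiction.
x6 = False:
  x5 = True:
    propagation gives x3=True, x1=True; an empty clause results — contradiction.
  x5 = False:
    propagation gives x4=False, x2=False; an empty clause results — contradiction.
Every branch closes, so no satisfying assignment exists.

UNSATISFIABLE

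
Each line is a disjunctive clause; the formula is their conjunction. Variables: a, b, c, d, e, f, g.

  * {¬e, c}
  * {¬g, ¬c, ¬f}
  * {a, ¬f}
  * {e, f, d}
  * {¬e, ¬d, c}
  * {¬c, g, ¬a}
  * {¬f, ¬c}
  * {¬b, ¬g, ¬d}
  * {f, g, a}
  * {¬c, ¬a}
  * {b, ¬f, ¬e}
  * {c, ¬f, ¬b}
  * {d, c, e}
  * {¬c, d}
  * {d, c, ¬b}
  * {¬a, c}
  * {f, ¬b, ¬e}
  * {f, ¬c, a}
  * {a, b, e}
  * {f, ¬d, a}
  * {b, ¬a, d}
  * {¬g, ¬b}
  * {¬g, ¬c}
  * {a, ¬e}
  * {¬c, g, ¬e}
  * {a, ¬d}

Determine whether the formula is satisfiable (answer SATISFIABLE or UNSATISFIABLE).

c = True:
  propagation gives f=False, a=False; an empty clause results — contradiction.
c = False:
  propagation gives e=False, d=True, a=False; an empty clause results — contradiction.
Every branch closes, so no satisfying assignment exists.

UNSATISFIABLE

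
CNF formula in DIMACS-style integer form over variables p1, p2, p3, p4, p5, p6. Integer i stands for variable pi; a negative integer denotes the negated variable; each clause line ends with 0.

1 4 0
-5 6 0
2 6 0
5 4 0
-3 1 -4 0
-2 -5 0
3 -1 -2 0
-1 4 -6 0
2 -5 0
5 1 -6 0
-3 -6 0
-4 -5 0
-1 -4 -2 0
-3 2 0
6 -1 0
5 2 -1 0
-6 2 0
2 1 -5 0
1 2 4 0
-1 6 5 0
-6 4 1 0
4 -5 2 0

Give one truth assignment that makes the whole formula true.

p1=0, p2=1, p3=0, p4=1, p5=0, p6=0

Set p1 = False and propagate.
  then p4 is forced to True.
  then p3 is forced to False.
  then p5 is forced to False.
  then p6 is forced to False.
  then p2 is forced to True.
Every clause has at least one true literal under this assignment.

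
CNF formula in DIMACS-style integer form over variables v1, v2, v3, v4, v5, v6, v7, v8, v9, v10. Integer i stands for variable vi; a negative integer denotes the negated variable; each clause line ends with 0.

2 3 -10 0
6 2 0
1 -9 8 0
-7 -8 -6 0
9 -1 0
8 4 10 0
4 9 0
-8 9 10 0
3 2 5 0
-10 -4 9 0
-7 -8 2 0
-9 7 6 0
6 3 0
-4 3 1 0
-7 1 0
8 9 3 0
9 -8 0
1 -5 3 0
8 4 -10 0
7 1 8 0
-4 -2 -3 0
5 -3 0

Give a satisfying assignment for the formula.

Set v1 = True and propagate.
  then v9 is forced to True.
Branch on v2: take v2 = True.
For the remaining variables, v3 = False, v4 = True, v5 = True, v6 = True, v7 = True, v8 = False, v10 = True works.

v1=T, v2=T, v3=F, v4=T, v5=T, v6=T, v7=T, v8=F, v9=T, v10=T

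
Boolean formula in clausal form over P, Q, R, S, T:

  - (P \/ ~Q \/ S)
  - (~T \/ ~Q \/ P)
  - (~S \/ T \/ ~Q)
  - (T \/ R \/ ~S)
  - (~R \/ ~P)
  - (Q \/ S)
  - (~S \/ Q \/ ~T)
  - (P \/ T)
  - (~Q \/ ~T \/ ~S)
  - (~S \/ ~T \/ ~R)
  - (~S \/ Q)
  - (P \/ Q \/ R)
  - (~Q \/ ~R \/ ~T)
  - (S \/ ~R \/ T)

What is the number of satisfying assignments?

2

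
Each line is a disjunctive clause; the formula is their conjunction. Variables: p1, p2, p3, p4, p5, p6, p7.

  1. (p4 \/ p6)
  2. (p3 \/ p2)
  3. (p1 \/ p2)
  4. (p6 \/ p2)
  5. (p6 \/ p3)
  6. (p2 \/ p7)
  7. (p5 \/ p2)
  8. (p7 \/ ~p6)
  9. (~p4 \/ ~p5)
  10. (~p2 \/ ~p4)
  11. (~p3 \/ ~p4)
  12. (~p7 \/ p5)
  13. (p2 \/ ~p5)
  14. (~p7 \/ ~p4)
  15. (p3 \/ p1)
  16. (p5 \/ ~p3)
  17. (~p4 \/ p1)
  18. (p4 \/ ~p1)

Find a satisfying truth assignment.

Try p1 = False.
  then p2 is forced to True.
  then p4 is forced to False.
  then p6 is forced to True.
  then p7 is forced to True.
  then p5 is forced to True.
  then p3 is forced to True.

p1=F, p2=T, p3=T, p4=F, p5=T, p6=T, p7=T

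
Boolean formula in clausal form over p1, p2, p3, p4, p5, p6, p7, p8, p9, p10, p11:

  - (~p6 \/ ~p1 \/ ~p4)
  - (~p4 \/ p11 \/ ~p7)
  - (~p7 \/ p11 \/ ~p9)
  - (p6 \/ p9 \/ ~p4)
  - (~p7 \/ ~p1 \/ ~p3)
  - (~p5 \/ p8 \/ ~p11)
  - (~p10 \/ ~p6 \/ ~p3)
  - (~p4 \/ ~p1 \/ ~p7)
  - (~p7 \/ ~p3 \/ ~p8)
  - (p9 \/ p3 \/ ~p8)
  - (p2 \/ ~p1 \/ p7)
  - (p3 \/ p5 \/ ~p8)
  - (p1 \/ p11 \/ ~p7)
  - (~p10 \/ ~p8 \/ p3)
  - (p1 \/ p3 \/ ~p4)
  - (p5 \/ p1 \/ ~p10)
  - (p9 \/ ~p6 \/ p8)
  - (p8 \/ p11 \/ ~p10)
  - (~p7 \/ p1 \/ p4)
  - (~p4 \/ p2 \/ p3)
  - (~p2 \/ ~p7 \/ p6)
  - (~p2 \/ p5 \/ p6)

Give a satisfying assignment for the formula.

p1=F, p2=T, p3=T, p4=T, p5=T, p6=T, p7=F, p8=T, p9=T, p10=F, p11=F

Pure literal: p10 appears only negated; assign p10 = False.
Branch on p1: take p1 = False.
Set p2 = True and propagate.
The remaining clauses are satisfied by p3 = True, p4 = True, p5 = True, p6 = True, p7 = False, p8 = True, p9 = True, p11 = False.
Every clause has at least one true literal under this assignment.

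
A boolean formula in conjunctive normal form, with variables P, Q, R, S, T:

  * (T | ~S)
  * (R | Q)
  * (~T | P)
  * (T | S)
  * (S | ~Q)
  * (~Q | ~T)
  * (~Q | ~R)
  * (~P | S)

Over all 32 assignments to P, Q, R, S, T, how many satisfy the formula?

The models are:
  P=T Q=F R=T S=T T=T
Count: 1.

1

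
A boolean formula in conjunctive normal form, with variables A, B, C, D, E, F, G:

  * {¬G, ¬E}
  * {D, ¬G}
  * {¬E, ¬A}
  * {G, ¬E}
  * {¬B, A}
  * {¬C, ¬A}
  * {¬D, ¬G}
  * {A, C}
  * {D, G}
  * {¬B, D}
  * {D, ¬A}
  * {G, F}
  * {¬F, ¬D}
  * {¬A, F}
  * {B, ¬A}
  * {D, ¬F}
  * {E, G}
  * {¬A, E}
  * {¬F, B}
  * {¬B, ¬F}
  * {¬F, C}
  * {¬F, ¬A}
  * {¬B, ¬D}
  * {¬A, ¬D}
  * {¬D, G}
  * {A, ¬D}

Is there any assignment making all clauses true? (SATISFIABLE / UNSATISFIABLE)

UNSATISFIABLE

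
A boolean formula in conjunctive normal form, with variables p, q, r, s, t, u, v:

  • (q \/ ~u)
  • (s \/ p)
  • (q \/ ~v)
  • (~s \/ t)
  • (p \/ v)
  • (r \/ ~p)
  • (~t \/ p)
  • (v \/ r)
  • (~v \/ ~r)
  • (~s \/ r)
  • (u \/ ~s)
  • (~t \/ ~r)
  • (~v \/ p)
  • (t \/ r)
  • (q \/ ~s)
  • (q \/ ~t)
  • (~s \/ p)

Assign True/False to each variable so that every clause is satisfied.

Pure literal: q appears only positively; assign q = True.
Try p = True.
  then r is forced to True.
  then v is forced to False.
  then t is forced to False.
  then s is forced to False.
u is now unconstrained; take u = False.
Every clause has at least one true literal under this assignment.

p = T, q = T, r = T, s = F, t = F, u = F, v = F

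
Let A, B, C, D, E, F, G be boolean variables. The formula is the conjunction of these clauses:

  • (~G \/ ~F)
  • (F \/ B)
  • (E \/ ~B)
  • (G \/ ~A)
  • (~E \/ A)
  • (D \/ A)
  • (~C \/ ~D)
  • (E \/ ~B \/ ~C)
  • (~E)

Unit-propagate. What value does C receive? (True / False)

False

(~E) is a unit clause: E = False.
(E \/ ~B) with E = False leaves only ~B, so B = False.
In (F \/ B), B is now false; F must hold, so F = True.
(~F \/ ~G) with F = True leaves only ~G, so G = False.
(G \/ ~A) with G = False leaves only ~A, so A = False.
From (D \/ A) and A = False: D = True.
From (~C \/ ~D) and D = True: C = False.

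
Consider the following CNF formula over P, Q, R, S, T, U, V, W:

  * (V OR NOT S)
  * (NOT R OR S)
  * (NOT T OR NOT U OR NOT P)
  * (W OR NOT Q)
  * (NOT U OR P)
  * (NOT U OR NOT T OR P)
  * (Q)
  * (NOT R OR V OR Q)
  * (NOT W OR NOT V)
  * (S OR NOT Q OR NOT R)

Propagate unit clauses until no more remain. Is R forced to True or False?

Unit clause (Q) sets Q = True.
From (NOT Q OR W) and Q = True: W = True.
In (NOT W OR NOT V), NOT W is now false; NOT V must hold, so V = False.
From (V OR NOT S) and V = False: S = False.
From (S OR NOT R) and S = False: R = False.

False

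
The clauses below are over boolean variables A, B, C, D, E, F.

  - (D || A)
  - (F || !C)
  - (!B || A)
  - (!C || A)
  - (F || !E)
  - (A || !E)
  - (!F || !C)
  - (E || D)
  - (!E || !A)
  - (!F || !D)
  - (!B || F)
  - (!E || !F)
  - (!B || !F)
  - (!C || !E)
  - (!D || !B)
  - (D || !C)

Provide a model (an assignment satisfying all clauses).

A = True, B = False, C = False, D = True, E = False, F = False

Check each clause:
  1. (D || A) — A is true.
  2. (!C || F) — !C is true.
  3. (A || !B) — A is true.
  4. (A || !C) — A is true.
  5. (!E || F) — !E is true.
  6. (!E || A) — A is true.
  7. (!F || !C) — !F is true.
  8. (E || D) — D is true.
  9. (!E || !A) — !E is true.
  10. (!D || !F) — !F is true.
  11. (!B || F) — !B is true.
  12. (!F || !E) — !F is true.
  13. (!B || !F) — !F is true.
  14. (!C || !E) — !E is true.
  15. (!D || !B) — !B is true.
  16. (!C || D) — D is true.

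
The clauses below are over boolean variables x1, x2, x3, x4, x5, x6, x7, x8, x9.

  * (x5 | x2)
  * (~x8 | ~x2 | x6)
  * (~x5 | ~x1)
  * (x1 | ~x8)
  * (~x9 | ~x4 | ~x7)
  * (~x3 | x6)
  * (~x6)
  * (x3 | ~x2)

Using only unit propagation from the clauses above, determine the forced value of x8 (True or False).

(~x6) is a unit clause: x6 = False.
(~x3 | x6) with x6 = False leaves only ~x3, so x3 = False.
(x3 | ~x2): since x3 = False, the clause reduces to (~x2). x2 = False.
From (x2 | x5) and x2 = False: x5 = True.
From (~x1 | ~x5) and x5 = True: x1 = False.
(~x8 | x1): since x1 = False, the clause reduces to (~x8). x8 = False.

False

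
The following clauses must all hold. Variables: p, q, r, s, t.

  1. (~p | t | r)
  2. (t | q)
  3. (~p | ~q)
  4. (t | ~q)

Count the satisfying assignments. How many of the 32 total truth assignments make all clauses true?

Split on q, then t.
  q=T, t=T: remaining (p,r,s) ∈ {(F,F,F); (F,F,T); (F,T,F); (F,T,T)} — 4.
  q=T, t=F: a clause becomes empty — 0.
  q=F, t=T: p, r, s free → 2^3 = 8.
  q=F, t=F: a clause becomes empty — 0.
Total: 4 + 0 + 8 + 0 = 12.

12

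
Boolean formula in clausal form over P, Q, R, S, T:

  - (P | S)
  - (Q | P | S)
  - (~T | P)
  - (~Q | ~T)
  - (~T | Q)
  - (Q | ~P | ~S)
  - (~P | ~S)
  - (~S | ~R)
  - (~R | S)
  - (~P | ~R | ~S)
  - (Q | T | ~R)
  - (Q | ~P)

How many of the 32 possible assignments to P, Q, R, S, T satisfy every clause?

3

The models are:
  P=0 Q=0 R=0 S=1 T=0
  P=0 Q=1 R=0 S=1 T=0
  P=1 Q=1 R=0 S=0 T=0
That's 3 in total.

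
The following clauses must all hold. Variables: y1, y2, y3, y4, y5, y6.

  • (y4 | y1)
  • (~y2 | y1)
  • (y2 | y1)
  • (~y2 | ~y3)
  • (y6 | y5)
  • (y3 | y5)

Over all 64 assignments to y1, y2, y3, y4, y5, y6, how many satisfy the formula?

Split on y1, then y2.
  y1=1, y2=1: remaining (y3,y4,y5,y6) ∈ {(0,0,1,0); (0,0,1,1); (0,1,1,0); (0,1,1,1)} — 4.
  y1=1, y2=0: y4 free; 5 ways for (y3,y5,y6) × 2^1 = 10.
  y1=0, y2=1: a clause becomes empty — 0.
  y1=0, y2=0: a clause becomes empty — 0.
Total: 4 + 10 + 0 + 0 = 14.

14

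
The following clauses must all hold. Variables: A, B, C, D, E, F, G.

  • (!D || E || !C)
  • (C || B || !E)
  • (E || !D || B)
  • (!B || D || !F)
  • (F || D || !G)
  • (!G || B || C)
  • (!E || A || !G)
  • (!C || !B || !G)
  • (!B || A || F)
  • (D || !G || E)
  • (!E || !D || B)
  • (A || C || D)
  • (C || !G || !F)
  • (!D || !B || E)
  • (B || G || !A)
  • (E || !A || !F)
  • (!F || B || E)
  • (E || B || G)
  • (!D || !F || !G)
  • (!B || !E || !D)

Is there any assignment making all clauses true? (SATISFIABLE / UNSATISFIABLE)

SATISFIABLE

Set A = True and propagate.
Try B = True.
The remaining clauses are satisfied by C = True, D = False, E = False, F = False, G = False.
Every clause has at least one true literal under this assignment.
So A=T, B=T, C=T, D=F, E=F, F=F, G=F is a satisfying assignment.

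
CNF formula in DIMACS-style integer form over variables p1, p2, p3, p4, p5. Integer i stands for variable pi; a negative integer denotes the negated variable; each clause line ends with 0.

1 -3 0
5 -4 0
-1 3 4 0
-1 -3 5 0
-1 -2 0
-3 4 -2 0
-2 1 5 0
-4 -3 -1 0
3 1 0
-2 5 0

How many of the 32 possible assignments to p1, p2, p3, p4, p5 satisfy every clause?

The models are:
  p1=1 p2=0 p3=0 p4=1 p5=1
  p1=1 p2=0 p3=1 p4=0 p5=1
That's 2 in total.

2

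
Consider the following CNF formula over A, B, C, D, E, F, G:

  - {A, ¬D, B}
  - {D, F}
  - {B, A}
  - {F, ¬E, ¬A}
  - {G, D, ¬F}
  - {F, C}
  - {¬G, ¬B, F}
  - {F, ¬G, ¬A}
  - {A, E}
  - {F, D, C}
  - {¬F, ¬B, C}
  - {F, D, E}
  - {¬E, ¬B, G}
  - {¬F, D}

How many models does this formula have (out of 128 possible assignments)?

14

Split on F, then D.
  F=T, D=T: 12 of the 32 assignments to (A,B,C,E,G) work.
  F=T, D=F: a clause becomes empty — 0.
  F=F, D=T: remaining (A,B,C,E,G) ∈ {(T,F,T,F,F); (T,T,T,F,F)} — 2.
  F=F, D=F: a clause becomes empty — 0.
Total: 12 + 0 + 2 + 0 = 14.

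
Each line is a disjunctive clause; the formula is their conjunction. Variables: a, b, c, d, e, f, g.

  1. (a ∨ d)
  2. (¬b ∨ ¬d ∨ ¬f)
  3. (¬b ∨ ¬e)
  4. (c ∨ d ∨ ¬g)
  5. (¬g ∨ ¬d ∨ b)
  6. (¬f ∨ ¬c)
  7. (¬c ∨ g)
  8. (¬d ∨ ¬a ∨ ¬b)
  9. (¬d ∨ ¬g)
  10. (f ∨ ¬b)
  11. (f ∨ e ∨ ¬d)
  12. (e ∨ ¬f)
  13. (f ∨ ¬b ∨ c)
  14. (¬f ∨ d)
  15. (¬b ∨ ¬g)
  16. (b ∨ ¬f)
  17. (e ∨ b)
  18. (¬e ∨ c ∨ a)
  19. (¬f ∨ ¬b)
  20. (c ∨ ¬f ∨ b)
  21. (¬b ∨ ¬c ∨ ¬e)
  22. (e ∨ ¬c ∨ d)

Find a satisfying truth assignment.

Set a = True and propagate.
Set b = False and propagate.
  then f is forced to False.
  then e is forced to True.
For the remaining variables, c = False, d = True, g = False works.

a=T  b=F  c=F  d=T  e=T  f=F  g=F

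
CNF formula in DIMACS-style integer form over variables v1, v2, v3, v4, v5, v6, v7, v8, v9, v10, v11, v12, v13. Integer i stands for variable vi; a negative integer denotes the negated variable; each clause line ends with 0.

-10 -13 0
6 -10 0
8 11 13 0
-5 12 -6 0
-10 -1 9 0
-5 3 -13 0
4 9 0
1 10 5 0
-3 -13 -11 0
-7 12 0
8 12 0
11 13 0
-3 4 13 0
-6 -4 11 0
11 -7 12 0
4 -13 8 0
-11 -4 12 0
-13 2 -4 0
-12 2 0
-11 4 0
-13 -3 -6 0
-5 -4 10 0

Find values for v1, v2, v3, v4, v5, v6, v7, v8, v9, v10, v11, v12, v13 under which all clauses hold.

v2 occurs only positively in the remaining clauses — set v2 = True.
Pure literal: v7 appears only negated; assign v7 = False.
Branch on v1: take v1 = True.
Try v3 = False.
Branch on v4: take v4 = True.
The remaining clauses are satisfied by v5 = False, v6 = False, v8 = True, v9 = True, v10 = False, v11 = False, v12 = True, v13 = True.

v1=True  v2=True  v3=False  v4=True  v5=False  v6=False  v7=False  v8=True  v9=True  v10=False  v11=False  v12=True  v13=True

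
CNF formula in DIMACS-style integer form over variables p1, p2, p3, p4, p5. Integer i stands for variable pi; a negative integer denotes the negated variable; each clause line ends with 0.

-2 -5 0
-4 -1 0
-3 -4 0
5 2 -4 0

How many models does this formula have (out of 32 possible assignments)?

Case analysis on p4 and p2:
  p4=T, p2=T: remaining (p1,p3,p5) ∈ {(F,F,F)} — 1.
  p4=T, p2=F: remaining (p1,p3,p5) ∈ {(F,F,T)} — 1.
  p4=F, p2=T: remaining (p1,p3,p5) ∈ {(F,F,F); (F,T,F); (T,F,F); (T,T,F)} — 4.
  p4=F, p2=F: p1, p3, p5 free → 2^3 = 8.
Total: 1 + 1 + 4 + 8 = 14.

14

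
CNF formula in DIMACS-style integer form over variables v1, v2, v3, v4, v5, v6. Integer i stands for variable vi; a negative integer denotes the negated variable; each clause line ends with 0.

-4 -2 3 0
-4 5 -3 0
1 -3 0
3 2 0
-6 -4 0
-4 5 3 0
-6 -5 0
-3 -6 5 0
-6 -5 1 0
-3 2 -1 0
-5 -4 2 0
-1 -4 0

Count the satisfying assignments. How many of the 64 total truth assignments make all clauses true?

8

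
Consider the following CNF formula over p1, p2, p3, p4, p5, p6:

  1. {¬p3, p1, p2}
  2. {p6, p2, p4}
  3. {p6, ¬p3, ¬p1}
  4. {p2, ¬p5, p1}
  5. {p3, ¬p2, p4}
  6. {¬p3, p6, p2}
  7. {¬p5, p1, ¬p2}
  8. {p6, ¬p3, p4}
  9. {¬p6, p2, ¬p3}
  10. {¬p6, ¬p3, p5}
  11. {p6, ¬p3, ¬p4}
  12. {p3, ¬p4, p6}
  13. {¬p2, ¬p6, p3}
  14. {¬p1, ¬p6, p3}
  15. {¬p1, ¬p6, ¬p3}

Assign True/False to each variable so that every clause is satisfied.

p1=False, p2=False, p3=False, p4=True, p5=False, p6=True

Check each clause:
  1. {¬p3, p2, p1} — ¬p3 is true.
  2. {p4, p2, p6} — p4 is true.
  3. {¬p3, p6, ¬p1} — ¬p3 is true.
  4. {¬p5, p1, p2} — ¬p5 is true.
  5. {p3, p4, ¬p2} — p4 is true.
  6. {p6, ¬p3, p2} — ¬p3 is true.
  7. {¬p5, p1, ¬p2} — ¬p5 is true.
  8. {¬p3, p6, p4} — p4 is true.
  9. {p2, ¬p6, ¬p3} — ¬p3 is true.
  10. {¬p3, p5, ¬p6} — ¬p3 is true.
  11. {p6, ¬p3, ¬p4} — ¬p3 is true.
  12. {p6, ¬p4, p3} — p6 is true.
  13. {p3, ¬p6, ¬p2} — ¬p2 is true.
  14. {¬p1, p3, ¬p6} — ¬p1 is true.
  15. {¬p6, ¬p3, ¬p1} — ¬p3 is true.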